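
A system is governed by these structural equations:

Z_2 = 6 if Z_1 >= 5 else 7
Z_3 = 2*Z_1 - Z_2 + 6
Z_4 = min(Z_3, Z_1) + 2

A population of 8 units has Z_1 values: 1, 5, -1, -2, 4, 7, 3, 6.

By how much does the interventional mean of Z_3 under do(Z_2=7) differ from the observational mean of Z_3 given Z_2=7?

do(Z_2=7) breaks Z_2's dependence on Z_1. With Z_2=7 fixed, Z_3 across the units is 1, 9, -3, -5, 7, 13, 5, 11, mean 4.75.
Observing Z_2=7 restricts to units where Z_2's equation naturally yields 7: Z_1 ∈ {1, -1, -2, 4, 3}. In that subpopulation Z_3 = 1, -3, -5, 7, 5, mean 1.
Difference = 4.75 − 1 = 3.75.

3.75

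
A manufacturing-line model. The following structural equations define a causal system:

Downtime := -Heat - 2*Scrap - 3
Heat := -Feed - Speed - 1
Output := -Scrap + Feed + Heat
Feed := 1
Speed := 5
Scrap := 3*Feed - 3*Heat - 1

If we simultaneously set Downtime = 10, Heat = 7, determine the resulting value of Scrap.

-19

Under do(Downtime = 10, Heat = 7), each intervened variable's structural equation is replaced by its fixed value.
Scrap = 3*Feed - 3*Heat - 1  [with Feed=1, Heat=7]  = -19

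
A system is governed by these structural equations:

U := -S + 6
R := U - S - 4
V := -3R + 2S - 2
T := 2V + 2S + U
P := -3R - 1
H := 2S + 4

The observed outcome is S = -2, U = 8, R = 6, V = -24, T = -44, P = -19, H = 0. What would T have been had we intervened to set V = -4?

Intervening sets V = -4 and removes its equation (V := -3R + 2S - 2).
U = -S + 6  [with S=-2]  = 8
T = 2V + 2S + U  [with V=-4, S=-2, U=8]  = -4

-4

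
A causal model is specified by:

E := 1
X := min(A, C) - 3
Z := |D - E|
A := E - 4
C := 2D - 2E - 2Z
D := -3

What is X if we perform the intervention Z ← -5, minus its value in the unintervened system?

The intervention breaks the incoming arrows to Z: Z := |D - E| no longer applies, and Z = -5.
C = 2D - 2E - 2Z  [with D=-3, E=1, Z=-5]  = 2
A = E - 4  [with E=1]  = -3
X = min(A, C) - 3  [with A=-3, C=2]  = -6
Without intervention: Z = |D - E|  [with D=-3, E=1]  = 4; C = 2D - 2E - 2Z  [with D=-3, E=1, Z=4]  = -16; A = E - 4  [with E=1]  = -3; X = min(A, C) - 3  [with A=-3, C=-16]  = -19.
Change = -6 − (-19) = 13.

13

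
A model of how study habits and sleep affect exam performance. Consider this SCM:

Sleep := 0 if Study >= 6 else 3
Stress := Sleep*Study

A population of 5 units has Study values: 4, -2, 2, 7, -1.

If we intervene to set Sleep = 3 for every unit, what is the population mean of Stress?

6

do(Sleep=3) breaks Sleep's dependence on Study. With Sleep=3 fixed, Stress across the units is 12, -6, 6, 21, -3, mean 6.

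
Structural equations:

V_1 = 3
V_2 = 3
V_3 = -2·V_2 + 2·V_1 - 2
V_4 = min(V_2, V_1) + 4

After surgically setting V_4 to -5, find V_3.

Under do(V_4=-5), the mechanism V_4 = min(V_2, V_1) + 4 is discarded; V_4 is fixed at -5.
Since V_3 is not a descendant of the intervened variable, it is unaffected.
V_3 = -2·V_2 + 2·V_1 - 2  [with V_2=3, V_1=3]  = -2

-2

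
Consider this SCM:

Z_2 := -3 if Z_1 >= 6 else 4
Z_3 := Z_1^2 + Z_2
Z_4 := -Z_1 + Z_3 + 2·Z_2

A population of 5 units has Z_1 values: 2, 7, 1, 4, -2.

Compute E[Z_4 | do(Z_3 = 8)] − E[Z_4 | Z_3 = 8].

Every unit gets Z_3=8 under the intervention. Z_4 values become 14, -5, 15, 12, 18; E[Z_4|do(Z_3=8)] = 10.8.
Observing Z_3=8 restricts to units where Z_3's equation naturally yields 8: Z_1 ∈ {2, -2}. In that subpopulation Z_4 = 14, 18, mean 16.
Difference = 10.8 − 16 = -5.2.

-5.2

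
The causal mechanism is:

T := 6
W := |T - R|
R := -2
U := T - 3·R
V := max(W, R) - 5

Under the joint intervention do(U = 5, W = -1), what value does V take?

-6

Under do(U = 5, W = -1), each intervened variable's structural equation is replaced by its fixed value.
V = max(W, R) - 5  [with W=-1, R=-2]  = -6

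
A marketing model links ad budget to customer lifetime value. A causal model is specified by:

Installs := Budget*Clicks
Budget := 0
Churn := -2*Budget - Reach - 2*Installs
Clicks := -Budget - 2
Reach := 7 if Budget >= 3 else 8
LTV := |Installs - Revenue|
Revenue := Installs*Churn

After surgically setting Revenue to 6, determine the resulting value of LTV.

Intervening sets Revenue = 6 and removes its equation (Revenue := Installs*Churn).
Clicks = -Budget - 2  [with Budget=0]  = -2
Installs = Budget*Clicks  [with Budget=0, Clicks=-2]  = 0
LTV = |Installs - Revenue|  [with Installs=0, Revenue=6]  = 6

6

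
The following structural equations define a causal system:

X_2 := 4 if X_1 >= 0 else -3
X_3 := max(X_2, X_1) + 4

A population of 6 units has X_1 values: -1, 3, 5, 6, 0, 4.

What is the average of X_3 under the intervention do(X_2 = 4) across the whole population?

do(X_2=4) breaks X_2's dependence on X_1. With X_2=4 fixed, X_3 across the units is 8, 8, 9, 10, 8, 8, mean 8.5.

8.5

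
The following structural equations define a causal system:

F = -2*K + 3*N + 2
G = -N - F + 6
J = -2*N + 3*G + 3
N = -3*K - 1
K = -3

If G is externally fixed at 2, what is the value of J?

-7

Intervening sets G = 2 and removes its equation (G = -N - F + 6).
N = -3*K - 1  [with K=-3]  = 8
J = -2*N + 3*G + 3  [with N=8, G=2]  = -7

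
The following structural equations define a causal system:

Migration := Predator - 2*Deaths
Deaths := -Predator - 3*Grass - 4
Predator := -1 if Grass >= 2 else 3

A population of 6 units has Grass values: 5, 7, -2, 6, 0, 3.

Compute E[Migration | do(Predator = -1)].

Under do(Predator=-1), Predator's equation is replaced by Predator=-1 for every unit. Per-unit Migration: 35, 47, -7, 41, 5, 23. Mean = 24.

24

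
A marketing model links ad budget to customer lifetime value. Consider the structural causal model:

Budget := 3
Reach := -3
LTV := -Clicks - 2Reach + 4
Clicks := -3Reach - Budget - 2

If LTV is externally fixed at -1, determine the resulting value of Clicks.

Under do(LTV=-1), the mechanism LTV := -Clicks - 2Reach + 4 is discarded; LTV is fixed at -1.
Since Clicks is not a descendant of the intervened variable, it is unaffected.
Clicks = -3Reach - Budget - 2  [with Reach=-3, Budget=3]  = 4

4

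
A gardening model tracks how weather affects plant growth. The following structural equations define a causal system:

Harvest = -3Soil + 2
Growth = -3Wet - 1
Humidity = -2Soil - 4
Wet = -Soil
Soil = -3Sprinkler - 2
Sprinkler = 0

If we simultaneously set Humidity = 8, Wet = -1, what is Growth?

Under do(Humidity = 8, Wet = -1), each intervened variable's structural equation is replaced by its fixed value.
Growth = -3Wet - 1  [with Wet=-1]  = 2

2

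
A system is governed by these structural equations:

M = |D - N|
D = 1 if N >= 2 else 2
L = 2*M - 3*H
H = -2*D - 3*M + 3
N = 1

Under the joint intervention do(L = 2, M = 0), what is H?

-1

Under do(L = 2, M = 0), each intervened variable's structural equation is replaced by its fixed value.
D = 1 if N >= 2 else 2  [with N=1]  = 2
H = -2*D - 3*M + 3  [with D=2, M=0]  = -1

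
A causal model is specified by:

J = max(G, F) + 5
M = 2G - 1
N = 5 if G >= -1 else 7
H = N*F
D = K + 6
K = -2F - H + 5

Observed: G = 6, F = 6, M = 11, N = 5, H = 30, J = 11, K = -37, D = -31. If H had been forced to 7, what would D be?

do(H=7) replaces the equation H = N*F with the constant H = 7.
K = -2F - H + 5  [with F=6, H=7]  = -14
D = K + 6  [with K=-14]  = -8

-8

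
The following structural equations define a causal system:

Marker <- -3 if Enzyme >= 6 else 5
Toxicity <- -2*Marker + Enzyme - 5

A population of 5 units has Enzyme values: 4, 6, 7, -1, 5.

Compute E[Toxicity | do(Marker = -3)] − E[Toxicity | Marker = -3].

Every unit gets Marker=-3 under the intervention. Toxicity values become 5, 7, 8, 0, 6; E[Toxicity|do(Marker=-3)] = 5.2.
E[Toxicity|Marker=-3] averages over only the 2 units with Marker=-3 (Enzyme = 6, 7): Toxicity = 7, 8, mean 7.5.
Difference = 5.2 − 7.5 = -2.3.

-2.3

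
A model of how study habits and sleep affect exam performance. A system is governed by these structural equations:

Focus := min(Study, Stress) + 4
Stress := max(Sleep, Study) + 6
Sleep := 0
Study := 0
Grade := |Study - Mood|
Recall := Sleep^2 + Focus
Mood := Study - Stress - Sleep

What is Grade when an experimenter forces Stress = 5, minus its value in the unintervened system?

The intervention breaks the incoming arrows to Stress: Stress := max(Sleep, Study) + 6 no longer applies, and Stress = 5.
Mood = Study - Stress - Sleep  [with Study=0, Stress=5, Sleep=0]  = -5
Grade = |Study - Mood|  [with Study=0, Mood=-5]  = 5
Without intervention: Stress = max(Sleep, Study) + 6  [with Sleep=0, Study=0]  = 6; Mood = Study - Stress - Sleep  [with Study=0, Stress=6, Sleep=0]  = -6; Grade = |Study - Mood|  [with Study=0, Mood=-6]  = 6.
Change = 5 − 6 = -1.

-1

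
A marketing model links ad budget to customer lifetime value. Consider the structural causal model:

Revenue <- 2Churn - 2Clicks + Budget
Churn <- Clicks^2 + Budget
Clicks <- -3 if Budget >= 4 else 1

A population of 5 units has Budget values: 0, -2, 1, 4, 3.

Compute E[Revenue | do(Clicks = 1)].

Every unit gets Clicks=1 under the intervention. Revenue values become 0, -6, 3, 12, 9; E[Revenue|do(Clicks=1)] = 3.6.

3.6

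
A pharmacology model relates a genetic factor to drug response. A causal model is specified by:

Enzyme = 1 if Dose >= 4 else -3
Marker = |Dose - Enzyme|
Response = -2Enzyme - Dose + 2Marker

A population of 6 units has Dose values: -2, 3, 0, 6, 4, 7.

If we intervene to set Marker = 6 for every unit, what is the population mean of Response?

Every unit gets Marker=6 under the intervention. Response values become 20, 15, 18, 4, 6, 3; E[Response|do(Marker=6)] = 11.

11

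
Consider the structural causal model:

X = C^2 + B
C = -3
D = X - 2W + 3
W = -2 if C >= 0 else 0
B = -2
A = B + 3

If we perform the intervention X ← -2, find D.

1

The intervention breaks the incoming arrows to X: X = C^2 + B no longer applies, and X = -2.
W = -2 if C >= 0 else 0  [with C=-3]  = 0
D = X - 2W + 3  [with X=-2, W=0]  = 1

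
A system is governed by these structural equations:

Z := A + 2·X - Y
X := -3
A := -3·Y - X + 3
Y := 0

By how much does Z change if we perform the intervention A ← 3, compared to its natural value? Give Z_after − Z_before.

The intervention breaks the incoming arrows to A: A := -3·Y - X + 3 no longer applies, and A = 3.
Z = A + 2·X - Y  [with A=3, X=-3, Y=0]  = -3
Without intervention: A = -3·Y - X + 3  [with Y=0, X=-3]  = 6; Z = A + 2·X - Y  [with A=6, X=-3, Y=0]  = 0.
Change = -3 − 0 = -3.

-3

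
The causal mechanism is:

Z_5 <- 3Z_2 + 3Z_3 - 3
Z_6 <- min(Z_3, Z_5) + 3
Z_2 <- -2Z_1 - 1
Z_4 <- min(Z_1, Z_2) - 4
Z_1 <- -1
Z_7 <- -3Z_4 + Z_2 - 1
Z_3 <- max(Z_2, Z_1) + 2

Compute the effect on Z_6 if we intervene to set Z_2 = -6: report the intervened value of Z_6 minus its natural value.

-21

Under do(Z_2=-6), the mechanism Z_2 <- -2Z_1 - 1 is discarded; Z_2 is fixed at -6.
Z_3 = max(Z_2, Z_1) + 2  [with Z_2=-6, Z_1=-1]  = 1
Z_5 = 3Z_2 + 3Z_3 - 3  [with Z_2=-6, Z_3=1]  = -18
Z_6 = min(Z_3, Z_5) + 3  [with Z_3=1, Z_5=-18]  = -15
Without intervention: Z_2 = -2Z_1 - 1  [with Z_1=-1]  = 1; Z_3 = max(Z_2, Z_1) + 2  [with Z_2=1, Z_1=-1]  = 3; Z_5 = 3Z_2 + 3Z_3 - 3  [with Z_2=1, Z_3=3]  = 9; Z_6 = min(Z_3, Z_5) + 3  [with Z_3=3, Z_5=9]  = 6.
Change = -15 − 6 = -21.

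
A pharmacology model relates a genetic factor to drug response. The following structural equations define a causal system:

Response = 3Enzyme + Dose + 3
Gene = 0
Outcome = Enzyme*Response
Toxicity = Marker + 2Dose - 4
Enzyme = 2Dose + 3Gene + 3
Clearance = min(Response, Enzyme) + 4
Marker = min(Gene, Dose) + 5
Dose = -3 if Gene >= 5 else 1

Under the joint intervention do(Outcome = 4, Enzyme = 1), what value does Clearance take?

5

Under do(Outcome = 4, Enzyme = 1), each intervened variable's structural equation is replaced by its fixed value.
Dose = -3 if Gene >= 5 else 1  [with Gene=0]  = 1
Response = 3Enzyme + Dose + 3  [with Enzyme=1, Dose=1]  = 7
Clearance = min(Response, Enzyme) + 4  [with Response=7, Enzyme=1]  = 5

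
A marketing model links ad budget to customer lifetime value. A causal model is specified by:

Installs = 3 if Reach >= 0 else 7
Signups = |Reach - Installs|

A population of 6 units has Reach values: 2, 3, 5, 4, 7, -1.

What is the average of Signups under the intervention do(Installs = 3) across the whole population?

Every unit gets Installs=3 under the intervention. Signups values become 1, 0, 2, 1, 4, 4; E[Signups|do(Installs=3)] = 2.

2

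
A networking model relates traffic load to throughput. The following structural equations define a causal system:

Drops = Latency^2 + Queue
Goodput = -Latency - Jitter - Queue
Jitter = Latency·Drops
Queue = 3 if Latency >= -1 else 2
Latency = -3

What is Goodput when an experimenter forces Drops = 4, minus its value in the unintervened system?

do(Drops=4) replaces the equation Drops = Latency^2 + Queue with the constant Drops = 4.
Queue = 3 if Latency >= -1 else 2  [with Latency=-3]  = 2
Jitter = Latency·Drops  [with Latency=-3, Drops=4]  = -12
Goodput = -Latency - Jitter - Queue  [with Latency=-3, Jitter=-12, Queue=2]  = 13
Without intervention: Queue = 3 if Latency >= -1 else 2  [with Latency=-3]  = 2; Drops = Latency^2 + Queue  [with Latency=-3, Queue=2]  = 11; Jitter = Latency·Drops  [with Latency=-3, Drops=11]  = -33; Goodput = -Latency - Jitter - Queue  [with Latency=-3, Jitter=-33, Queue=2]  = 34.
Change = 13 − 34 = -21.

-21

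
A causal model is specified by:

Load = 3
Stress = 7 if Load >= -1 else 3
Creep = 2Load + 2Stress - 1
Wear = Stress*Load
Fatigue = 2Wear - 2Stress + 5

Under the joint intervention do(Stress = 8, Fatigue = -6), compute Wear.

24

The joint intervention fixes Stress = 8, Fatigue = -6, removing each variable's own equation.
Wear = Stress*Load  [with Stress=8, Load=3]  = 24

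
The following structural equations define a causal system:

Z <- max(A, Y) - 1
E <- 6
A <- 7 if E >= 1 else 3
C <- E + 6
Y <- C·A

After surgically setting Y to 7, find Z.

6

Intervening sets Y = 7 and removes its equation (Y <- C·A).
A = 7 if E >= 1 else 3  [with E=6]  = 7
Z = max(A, Y) - 1  [with A=7, Y=7]  = 6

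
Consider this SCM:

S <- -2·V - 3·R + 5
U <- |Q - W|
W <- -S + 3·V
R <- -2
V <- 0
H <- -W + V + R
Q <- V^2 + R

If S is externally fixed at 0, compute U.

The intervention breaks the incoming arrows to S: S <- -2·V - 3·R + 5 no longer applies, and S = 0.
W = -S + 3·V  [with S=0, V=0]  = 0
Q = V^2 + R  [with V=0, R=-2]  = -2
U = |Q - W|  [with Q=-2, W=0]  = 2

2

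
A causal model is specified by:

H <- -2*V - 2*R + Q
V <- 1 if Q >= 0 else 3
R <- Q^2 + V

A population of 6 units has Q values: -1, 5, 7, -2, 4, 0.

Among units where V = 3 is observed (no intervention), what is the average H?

E[H|V=3] averages over only the 2 units with V=3 (Q = -1, -2): H = -15, -22, mean -18.5.

-18.5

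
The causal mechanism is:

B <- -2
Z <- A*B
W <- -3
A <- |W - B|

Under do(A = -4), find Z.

The intervention breaks the incoming arrows to A: A <- |W - B| no longer applies, and A = -4.
Z = A*B  [with A=-4, B=-2]  = 8

8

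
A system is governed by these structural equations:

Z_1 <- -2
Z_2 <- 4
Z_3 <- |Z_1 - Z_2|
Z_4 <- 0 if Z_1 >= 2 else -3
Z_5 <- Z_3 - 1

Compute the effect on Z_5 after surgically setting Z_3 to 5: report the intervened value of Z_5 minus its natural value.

-1

do(Z_3=5) replaces the equation Z_3 <- |Z_1 - Z_2| with the constant Z_3 = 5.
Z_5 = Z_3 - 1  [with Z_3=5]  = 4
Without intervention: Z_3 = |Z_1 - Z_2|  [with Z_1=-2, Z_2=4]  = 6; Z_5 = Z_3 - 1  [with Z_3=6]  = 5.
Change = 4 − 5 = -1.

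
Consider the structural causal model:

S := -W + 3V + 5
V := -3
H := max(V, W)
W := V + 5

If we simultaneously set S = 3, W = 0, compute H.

0

Setting S = 3, W = 0 by intervention discards those variables' equations.
H = max(V, W)  [with V=-3, W=0]  = 0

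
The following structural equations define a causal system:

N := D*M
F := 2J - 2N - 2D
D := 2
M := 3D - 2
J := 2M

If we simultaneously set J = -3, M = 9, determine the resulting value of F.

-46

The joint intervention fixes J = -3, M = 9, removing each variable's own equation.
N = D*M  [with D=2, M=9]  = 18
F = 2J - 2N - 2D  [with J=-3, N=18, D=2]  = -46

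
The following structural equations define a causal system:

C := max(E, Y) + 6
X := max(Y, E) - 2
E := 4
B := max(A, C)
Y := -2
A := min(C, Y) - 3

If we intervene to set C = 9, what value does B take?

9

The intervention breaks the incoming arrows to C: C := max(E, Y) + 6 no longer applies, and C = 9.
A = min(C, Y) - 3  [with C=9, Y=-2]  = -5
B = max(A, C)  [with A=-5, C=9]  = 9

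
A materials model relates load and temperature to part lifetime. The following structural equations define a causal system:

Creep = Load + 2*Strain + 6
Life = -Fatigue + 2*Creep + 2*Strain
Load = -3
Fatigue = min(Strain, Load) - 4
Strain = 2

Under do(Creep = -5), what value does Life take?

1

do(Creep=-5) replaces the equation Creep = Load + 2*Strain + 6 with the constant Creep = -5.
Fatigue = min(Strain, Load) - 4  [with Strain=2, Load=-3]  = -7
Life = -Fatigue + 2*Creep + 2*Strain  [with Fatigue=-7, Creep=-5, Strain=2]  = 1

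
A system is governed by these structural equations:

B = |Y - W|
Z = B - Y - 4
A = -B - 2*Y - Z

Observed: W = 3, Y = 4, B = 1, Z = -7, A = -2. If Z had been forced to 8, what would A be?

-17

Intervening sets Z = 8 and removes its equation (Z = B - Y - 4).
B = |Y - W|  [with Y=4, W=3]  = 1
A = -B - 2*Y - Z  [with B=1, Y=4, Z=8]  = -17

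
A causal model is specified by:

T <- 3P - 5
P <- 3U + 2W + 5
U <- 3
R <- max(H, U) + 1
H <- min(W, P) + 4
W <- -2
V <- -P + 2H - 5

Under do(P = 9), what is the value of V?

-10

The intervention breaks the incoming arrows to P: P <- 3U + 2W + 5 no longer applies, and P = 9.
H = min(W, P) + 4  [with W=-2, P=9]  = 2
V = -P + 2H - 5  [with P=9, H=2]  = -10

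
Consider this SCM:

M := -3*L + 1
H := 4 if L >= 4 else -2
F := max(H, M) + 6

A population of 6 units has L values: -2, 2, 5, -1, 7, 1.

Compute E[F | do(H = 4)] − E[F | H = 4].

do(H=4) breaks H's dependence on L. With H=4 fixed, F across the units is 13, 10, 10, 10, 10, 10, mean 10.5.
E[F|H=4] averages over only the 2 units with H=4 (L = 5, 7): F = 10, 10, mean 10.
Difference = 10.5 − 10 = 0.5.

0.5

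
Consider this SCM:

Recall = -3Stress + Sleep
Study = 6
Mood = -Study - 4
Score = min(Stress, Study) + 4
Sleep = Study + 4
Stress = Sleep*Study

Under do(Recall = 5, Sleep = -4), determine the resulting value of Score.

-20

Under do(Recall = 5, Sleep = -4), each intervened variable's structural equation is replaced by its fixed value.
Stress = Sleep*Study  [with Sleep=-4, Study=6]  = -24
Score = min(Stress, Study) + 4  [with Stress=-24, Study=6]  = -20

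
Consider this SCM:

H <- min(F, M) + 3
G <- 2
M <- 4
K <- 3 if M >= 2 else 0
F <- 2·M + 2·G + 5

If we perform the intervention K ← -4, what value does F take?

17

do(K=-4) replaces the equation K <- 3 if M >= 2 else 0 with the constant K = -4.
F is not downstream of the intervention, so its value is determined by the original equations.
F = 2·M + 2·G + 5  [with M=4, G=2]  = 17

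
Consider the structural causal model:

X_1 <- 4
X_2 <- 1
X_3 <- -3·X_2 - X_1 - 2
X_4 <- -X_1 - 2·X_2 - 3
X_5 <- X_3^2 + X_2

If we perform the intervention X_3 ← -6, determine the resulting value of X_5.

do(X_3=-6) replaces the equation X_3 <- -3·X_2 - X_1 - 2 with the constant X_3 = -6.
X_5 = X_3^2 + X_2  [with X_3=-6, X_2=1]  = 37

37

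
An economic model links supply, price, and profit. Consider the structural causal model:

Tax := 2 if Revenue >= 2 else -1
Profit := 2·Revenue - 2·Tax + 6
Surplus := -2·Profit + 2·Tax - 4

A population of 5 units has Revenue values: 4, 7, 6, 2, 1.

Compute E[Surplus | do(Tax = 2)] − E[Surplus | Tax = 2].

3

do(Tax=2) breaks Tax's dependence on Revenue. With Tax=2 fixed, Surplus across the units is -20, -32, -28, -12, -8, mean -20.
E[Surplus|Tax=2] averages over only the 4 units with Tax=2 (Revenue = 4, 7, 6, 2): Surplus = -20, -32, -28, -12, mean -23.
Difference = -20 − (-23) = 3.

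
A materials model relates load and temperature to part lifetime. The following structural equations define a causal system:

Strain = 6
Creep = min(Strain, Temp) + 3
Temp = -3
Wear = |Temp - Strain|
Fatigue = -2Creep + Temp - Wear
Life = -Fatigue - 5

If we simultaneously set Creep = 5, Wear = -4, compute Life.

4

Setting Creep = 5, Wear = -4 by intervention discards those variables' equations.
Fatigue = -2Creep + Temp - Wear  [with Creep=5, Temp=-3, Wear=-4]  = -9
Life = -Fatigue - 5  [with Fatigue=-9]  = 4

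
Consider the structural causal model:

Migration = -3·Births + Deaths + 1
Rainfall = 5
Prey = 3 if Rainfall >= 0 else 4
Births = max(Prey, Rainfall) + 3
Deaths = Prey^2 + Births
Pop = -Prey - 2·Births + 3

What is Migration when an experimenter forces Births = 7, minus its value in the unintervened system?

do(Births=7) replaces the equation Births = max(Prey, Rainfall) + 3 with the constant Births = 7.
Prey = 3 if Rainfall >= 0 else 4  [with Rainfall=5]  = 3
Deaths = Prey^2 + Births  [with Prey=3, Births=7]  = 16
Migration = -3·Births + Deaths + 1  [with Births=7, Deaths=16]  = -4
Without intervention: Prey = 3 if Rainfall >= 0 else 4  [with Rainfall=5]  = 3; Births = max(Prey, Rainfall) + 3  [with Prey=3, Rainfall=5]  = 8; Deaths = Prey^2 + Births  [with Prey=3, Births=8]  = 17; Migration = -3·Births + Deaths + 1  [with Births=8, Deaths=17]  = -6.
Change = -4 − (-6) = 2.

2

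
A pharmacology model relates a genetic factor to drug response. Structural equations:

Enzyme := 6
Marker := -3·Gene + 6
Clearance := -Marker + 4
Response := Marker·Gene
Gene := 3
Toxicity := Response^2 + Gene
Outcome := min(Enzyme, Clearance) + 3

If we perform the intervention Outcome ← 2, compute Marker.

Intervening sets Outcome = 2 and removes its equation (Outcome := min(Enzyme, Clearance) + 3).
Marker is not downstream of the intervention, so its value is determined by the original equations.
Marker = -3·Gene + 6  [with Gene=3]  = -3

-3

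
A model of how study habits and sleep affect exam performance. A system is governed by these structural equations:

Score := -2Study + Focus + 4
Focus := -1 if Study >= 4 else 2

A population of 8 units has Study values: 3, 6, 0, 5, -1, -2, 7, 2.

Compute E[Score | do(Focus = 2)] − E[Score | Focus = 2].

Under do(Focus=2), Focus's equation is replaced by Focus=2 for every unit. Per-unit Score: 0, -6, 6, -4, 8, 10, -8, 2. Mean = 1.
Observing Focus=2 restricts to units where Focus's equation naturally yields 2: Study ∈ {3, 0, -1, -2, 2}. In that subpopulation Score = 0, 6, 8, 10, 2, mean 5.2.
Difference = 1 − 5.2 = -4.2.

-4.2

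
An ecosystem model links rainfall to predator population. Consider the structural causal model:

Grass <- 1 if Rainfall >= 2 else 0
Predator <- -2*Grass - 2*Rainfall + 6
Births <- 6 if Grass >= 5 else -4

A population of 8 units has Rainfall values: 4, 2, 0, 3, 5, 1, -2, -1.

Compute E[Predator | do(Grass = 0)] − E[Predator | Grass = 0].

-4

The intervention sets Grass=0 in all 8 units regardless of Rainfall. Recomputing Predator per unit gives -2, 2, 6, 0, -4, 4, 10, 8; average 3.
Observing Grass=0 restricts to units where Grass's equation naturally yields 0: Rainfall ∈ {0, 1, -2, -1}. In that subpopulation Predator = 6, 4, 10, 8, mean 7.
Difference = 3 − 7 = -4.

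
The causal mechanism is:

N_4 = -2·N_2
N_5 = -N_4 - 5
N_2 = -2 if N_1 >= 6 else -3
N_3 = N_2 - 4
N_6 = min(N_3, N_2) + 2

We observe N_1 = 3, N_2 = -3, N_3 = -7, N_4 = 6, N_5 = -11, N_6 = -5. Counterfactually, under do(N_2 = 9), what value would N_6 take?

7

Under do(N_2=9), the mechanism N_2 = -2 if N_1 >= 6 else -3 is discarded; N_2 is fixed at 9.
N_3 = N_2 - 4  [with N_2=9]  = 5
N_6 = min(N_3, N_2) + 2  [with N_3=5, N_2=9]  = 7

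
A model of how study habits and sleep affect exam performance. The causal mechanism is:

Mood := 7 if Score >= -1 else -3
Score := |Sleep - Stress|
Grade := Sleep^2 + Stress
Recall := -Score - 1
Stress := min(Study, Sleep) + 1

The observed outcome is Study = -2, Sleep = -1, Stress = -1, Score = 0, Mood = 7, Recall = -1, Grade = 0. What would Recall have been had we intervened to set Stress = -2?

The intervention breaks the incoming arrows to Stress: Stress := min(Study, Sleep) + 1 no longer applies, and Stress = -2.
Score = |Sleep - Stress|  [with Sleep=-1, Stress=-2]  = 1
Recall = -Score - 1  [with Score=1]  = -2

-2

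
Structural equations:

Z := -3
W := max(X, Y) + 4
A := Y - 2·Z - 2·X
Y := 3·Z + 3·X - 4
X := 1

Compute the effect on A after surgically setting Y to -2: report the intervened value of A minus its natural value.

The intervention breaks the incoming arrows to Y: Y := 3·Z + 3·X - 4 no longer applies, and Y = -2.
A = Y - 2·Z - 2·X  [with Y=-2, Z=-3, X=1]  = 2
Without intervention: Y = 3·Z + 3·X - 4  [with Z=-3, X=1]  = -10; A = Y - 2·Z - 2·X  [with Y=-10, Z=-3, X=1]  = -6.
Change = 2 − (-6) = 8.

8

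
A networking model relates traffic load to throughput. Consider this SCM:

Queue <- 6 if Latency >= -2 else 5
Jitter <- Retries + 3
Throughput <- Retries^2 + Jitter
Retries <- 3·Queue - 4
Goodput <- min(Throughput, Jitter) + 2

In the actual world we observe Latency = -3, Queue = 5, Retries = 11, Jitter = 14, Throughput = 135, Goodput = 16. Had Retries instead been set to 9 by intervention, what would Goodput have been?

The intervention breaks the incoming arrows to Retries: Retries <- 3·Queue - 4 no longer applies, and Retries = 9.
Jitter = Retries + 3  [with Retries=9]  = 12
Throughput = Retries^2 + Jitter  [with Retries=9, Jitter=12]  = 93
Goodput = min(Throughput, Jitter) + 2  [with Throughput=93, Jitter=12]  = 14

14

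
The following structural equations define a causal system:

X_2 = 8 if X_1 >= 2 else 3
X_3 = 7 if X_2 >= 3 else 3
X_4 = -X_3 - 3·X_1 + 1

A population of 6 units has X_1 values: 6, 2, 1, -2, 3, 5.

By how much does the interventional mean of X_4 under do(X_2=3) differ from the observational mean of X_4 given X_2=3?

-9

Under do(X_2=3), X_2's equation is replaced by X_2=3 for every unit. Per-unit X_4: -24, -12, -9, 0, -15, -21. Mean = -13.5.
E[X_4|X_2=3] averages over only the 2 units with X_2=3 (X_1 = 1, -2): X_4 = -9, 0, mean -4.5.
Difference = -13.5 − (-4.5) = -9.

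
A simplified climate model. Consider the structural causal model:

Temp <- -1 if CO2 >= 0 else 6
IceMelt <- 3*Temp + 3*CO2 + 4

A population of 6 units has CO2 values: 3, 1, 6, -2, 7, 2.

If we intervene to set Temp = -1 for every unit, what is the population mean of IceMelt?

do(Temp=-1) breaks Temp's dependence on CO2. With Temp=-1 fixed, IceMelt across the units is 10, 4, 19, -5, 22, 7, mean 9.5.

9.5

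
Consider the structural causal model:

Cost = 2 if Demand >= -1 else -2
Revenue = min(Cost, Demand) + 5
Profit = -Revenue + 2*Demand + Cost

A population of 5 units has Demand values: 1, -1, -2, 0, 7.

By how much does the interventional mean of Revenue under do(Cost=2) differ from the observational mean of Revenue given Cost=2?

The intervention sets Cost=2 in all 5 units regardless of Demand. Recomputing Revenue per unit gives 6, 4, 3, 5, 7; average 5.
Observing Cost=2 restricts to units where Cost's equation naturally yields 2: Demand ∈ {1, -1, 0, 7}. In that subpopulation Revenue = 6, 4, 5, 7, mean 5.5.
Difference = 5 − 5.5 = -0.5.

-0.5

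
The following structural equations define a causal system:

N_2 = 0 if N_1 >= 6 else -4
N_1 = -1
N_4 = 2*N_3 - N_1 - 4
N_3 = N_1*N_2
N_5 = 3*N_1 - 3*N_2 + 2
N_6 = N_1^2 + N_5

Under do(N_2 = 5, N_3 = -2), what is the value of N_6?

-15

Under do(N_2 = 5, N_3 = -2), each intervened variable's structural equation is replaced by its fixed value.
N_5 = 3*N_1 - 3*N_2 + 2  [with N_1=-1, N_2=5]  = -16
N_6 = N_1^2 + N_5  [with N_1=-1, N_5=-16]  = -15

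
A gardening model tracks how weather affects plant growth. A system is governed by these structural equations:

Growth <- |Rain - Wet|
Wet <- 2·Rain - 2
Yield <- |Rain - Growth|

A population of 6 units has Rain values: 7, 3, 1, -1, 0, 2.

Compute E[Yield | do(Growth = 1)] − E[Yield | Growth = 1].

do(Growth=1) breaks Growth's dependence on Rain. With Growth=1 fixed, Yield across the units is 6, 2, 0, 2, 1, 1, mean 2.
Conditioning on Growth=1 selects the 2 unit(s) with Rain ∈ {3, 1}. Their Yield values: 2, 0. Mean = 1.
Difference = 2 − 1 = 1.

1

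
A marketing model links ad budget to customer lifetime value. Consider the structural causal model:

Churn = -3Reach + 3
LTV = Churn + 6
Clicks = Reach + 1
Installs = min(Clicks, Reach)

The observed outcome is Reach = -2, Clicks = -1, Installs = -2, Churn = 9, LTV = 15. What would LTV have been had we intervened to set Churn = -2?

4

Intervening sets Churn = -2 and removes its equation (Churn = -3Reach + 3).
LTV = Churn + 6  [with Churn=-2]  = 4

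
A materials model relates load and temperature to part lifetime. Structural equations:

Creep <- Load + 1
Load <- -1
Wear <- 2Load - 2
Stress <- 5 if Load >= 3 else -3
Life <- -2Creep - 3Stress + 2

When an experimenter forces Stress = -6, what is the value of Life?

do(Stress=-6) replaces the equation Stress <- 5 if Load >= 3 else -3 with the constant Stress = -6.
Creep = Load + 1  [with Load=-1]  = 0
Life = -2Creep - 3Stress + 2  [with Creep=0, Stress=-6]  = 20

20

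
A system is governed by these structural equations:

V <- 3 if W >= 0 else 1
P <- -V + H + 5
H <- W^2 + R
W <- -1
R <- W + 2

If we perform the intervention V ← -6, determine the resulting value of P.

Intervening sets V = -6 and removes its equation (V <- 3 if W >= 0 else 1).
R = W + 2  [with W=-1]  = 1
H = W^2 + R  [with W=-1, R=1]  = 2
P = -V + H + 5  [with V=-6, H=2]  = 13

13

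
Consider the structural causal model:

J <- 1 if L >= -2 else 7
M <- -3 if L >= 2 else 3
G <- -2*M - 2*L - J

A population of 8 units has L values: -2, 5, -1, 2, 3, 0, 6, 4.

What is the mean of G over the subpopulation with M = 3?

E[G|M=3] averages over only the 3 units with M=3 (L = -2, -1, 0): G = -3, -5, -7, mean -5.

-5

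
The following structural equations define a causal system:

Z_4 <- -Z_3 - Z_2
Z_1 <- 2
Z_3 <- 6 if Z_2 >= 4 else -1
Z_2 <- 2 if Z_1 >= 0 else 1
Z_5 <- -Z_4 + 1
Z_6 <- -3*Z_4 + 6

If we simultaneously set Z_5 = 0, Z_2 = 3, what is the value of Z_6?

The joint intervention fixes Z_5 = 0, Z_2 = 3, removing each variable's own equation.
Z_3 = 6 if Z_2 >= 4 else -1  [with Z_2=3]  = -1
Z_4 = -Z_3 - Z_2  [with Z_3=-1, Z_2=3]  = -2
Z_6 = -3*Z_4 + 6  [with Z_4=-2]  = 12

12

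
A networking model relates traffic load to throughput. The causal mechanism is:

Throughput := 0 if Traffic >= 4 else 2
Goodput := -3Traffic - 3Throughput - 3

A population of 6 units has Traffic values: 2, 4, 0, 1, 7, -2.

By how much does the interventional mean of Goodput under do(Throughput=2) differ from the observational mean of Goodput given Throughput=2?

-5.25

do(Throughput=2) breaks Throughput's dependence on Traffic. With Throughput=2 fixed, Goodput across the units is -15, -21, -9, -12, -30, -3, mean -15.
Observing Throughput=2 restricts to units where Throughput's equation naturally yields 2: Traffic ∈ {2, 0, 1, -2}. In that subpopulation Goodput = -15, -9, -12, -3, mean -9.75.
Difference = -15 − (-9.75) = -5.25.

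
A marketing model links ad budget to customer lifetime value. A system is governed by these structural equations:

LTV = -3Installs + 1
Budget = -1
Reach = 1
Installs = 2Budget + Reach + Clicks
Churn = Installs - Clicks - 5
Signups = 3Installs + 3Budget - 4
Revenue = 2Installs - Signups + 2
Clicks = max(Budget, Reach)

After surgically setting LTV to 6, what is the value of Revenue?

Intervening sets LTV = 6 and removes its equation (LTV = -3Installs + 1).
Since Revenue is not a descendant of the intervened variable, it is unaffected.
Clicks = max(Budget, Reach)  [with Budget=-1, Reach=1]  = 1
Installs = 2Budget + Reach + Clicks  [with Budget=-1, Reach=1, Clicks=1]  = 0
Signups = 3Installs + 3Budget - 4  [with Installs=0, Budget=-1]  = -7
Revenue = 2Installs - Signups + 2  [with Installs=0, Signups=-7]  = 9

9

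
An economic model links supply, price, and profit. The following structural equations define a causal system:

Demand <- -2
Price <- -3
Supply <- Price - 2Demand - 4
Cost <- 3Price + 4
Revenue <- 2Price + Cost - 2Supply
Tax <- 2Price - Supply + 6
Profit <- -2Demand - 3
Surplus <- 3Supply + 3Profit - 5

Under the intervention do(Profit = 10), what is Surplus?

16

do(Profit=10) replaces the equation Profit <- -2Demand - 3 with the constant Profit = 10.
Supply = Price - 2Demand - 4  [with Price=-3, Demand=-2]  = -3
Surplus = 3Supply + 3Profit - 5  [with Supply=-3, Profit=10]  = 16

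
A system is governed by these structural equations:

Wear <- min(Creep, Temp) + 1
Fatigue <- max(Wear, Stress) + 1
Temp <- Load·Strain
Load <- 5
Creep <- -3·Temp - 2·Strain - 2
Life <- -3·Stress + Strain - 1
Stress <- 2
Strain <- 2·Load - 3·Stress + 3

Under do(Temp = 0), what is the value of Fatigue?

The intervention breaks the incoming arrows to Temp: Temp <- Load·Strain no longer applies, and Temp = 0.
Strain = 2·Load - 3·Stress + 3  [with Load=5, Stress=2]  = 7
Creep = -3·Temp - 2·Strain - 2  [with Temp=0, Strain=7]  = -16
Wear = min(Creep, Temp) + 1  [with Creep=-16, Temp=0]  = -15
Fatigue = max(Wear, Stress) + 1  [with Wear=-15, Stress=2]  = 3

3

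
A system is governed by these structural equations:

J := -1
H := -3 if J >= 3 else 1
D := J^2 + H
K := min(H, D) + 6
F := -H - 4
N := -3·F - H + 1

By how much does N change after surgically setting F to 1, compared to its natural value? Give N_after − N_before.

-18

The intervention breaks the incoming arrows to F: F := -H - 4 no longer applies, and F = 1.
H = -3 if J >= 3 else 1  [with J=-1]  = 1
N = -3·F - H + 1  [with F=1, H=1]  = -3
Without intervention: H = -3 if J >= 3 else 1  [with J=-1]  = 1; F = -H - 4  [with H=1]  = -5; N = -3·F - H + 1  [with F=-5, H=1]  = 15.
Change = -3 − 15 = -18.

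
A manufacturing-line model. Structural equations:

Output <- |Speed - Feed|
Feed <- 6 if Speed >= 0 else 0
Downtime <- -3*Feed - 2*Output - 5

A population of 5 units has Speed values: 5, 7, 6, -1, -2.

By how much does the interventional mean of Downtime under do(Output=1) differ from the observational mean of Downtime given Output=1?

The intervention sets Output=1 in all 5 units regardless of Speed. Recomputing Downtime per unit gives -25, -25, -25, -7, -7; average -17.8.
Conditioning on Output=1 selects the 3 unit(s) with Speed ∈ {5, 7, -1}. Their Downtime values: -25, -25, -7. Mean = -19.
Difference = -17.8 − (-19) = 1.2.

1.2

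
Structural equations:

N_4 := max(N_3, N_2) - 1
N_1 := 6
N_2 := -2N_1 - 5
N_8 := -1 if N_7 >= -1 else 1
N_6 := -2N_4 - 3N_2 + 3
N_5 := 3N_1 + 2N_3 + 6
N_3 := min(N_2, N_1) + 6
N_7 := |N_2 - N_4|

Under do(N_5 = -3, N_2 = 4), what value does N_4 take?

9

Setting N_5 = -3, N_2 = 4 by intervention discards those variables' equations.
N_3 = min(N_2, N_1) + 6  [with N_2=4, N_1=6]  = 10
N_4 = max(N_3, N_2) - 1  [with N_3=10, N_2=4]  = 9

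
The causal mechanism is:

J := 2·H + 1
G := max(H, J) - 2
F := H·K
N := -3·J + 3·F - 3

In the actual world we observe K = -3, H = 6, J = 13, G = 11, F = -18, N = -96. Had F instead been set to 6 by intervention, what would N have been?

-24

The intervention breaks the incoming arrows to F: F := H·K no longer applies, and F = 6.
J = 2·H + 1  [with H=6]  = 13
N = -3·J + 3·F - 3  [with J=13, F=6]  = -24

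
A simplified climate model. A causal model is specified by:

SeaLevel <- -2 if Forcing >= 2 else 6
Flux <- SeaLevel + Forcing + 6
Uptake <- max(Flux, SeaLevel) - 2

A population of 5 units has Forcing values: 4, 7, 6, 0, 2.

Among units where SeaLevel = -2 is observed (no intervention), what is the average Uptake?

6.75

Conditioning on SeaLevel=-2 selects the 4 unit(s) with Forcing ∈ {4, 7, 6, 2}. Their Uptake values: 6, 9, 8, 4. Mean = 6.75.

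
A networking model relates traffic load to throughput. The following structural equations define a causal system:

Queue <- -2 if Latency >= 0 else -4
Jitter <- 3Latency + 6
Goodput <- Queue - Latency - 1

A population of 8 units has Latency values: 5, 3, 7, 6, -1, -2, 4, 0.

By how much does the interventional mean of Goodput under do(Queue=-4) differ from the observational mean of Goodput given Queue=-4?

-4.25

Under do(Queue=-4), Queue's equation is replaced by Queue=-4 for every unit. Per-unit Goodput: -10, -8, -12, -11, -4, -3, -9, -5. Mean = -7.75.
E[Goodput|Queue=-4] averages over only the 2 units with Queue=-4 (Latency = -1, -2): Goodput = -4, -3, mean -3.5.
Difference = -7.75 − (-3.5) = -4.25.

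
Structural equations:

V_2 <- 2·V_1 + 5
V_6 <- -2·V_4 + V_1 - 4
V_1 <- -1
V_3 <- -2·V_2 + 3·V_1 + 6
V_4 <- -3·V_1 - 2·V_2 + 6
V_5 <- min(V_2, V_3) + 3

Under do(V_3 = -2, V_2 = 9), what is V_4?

The joint intervention fixes V_3 = -2, V_2 = 9, removing each variable's own equation.
V_4 = -3·V_1 - 2·V_2 + 6  [with V_1=-1, V_2=9]  = -9

-9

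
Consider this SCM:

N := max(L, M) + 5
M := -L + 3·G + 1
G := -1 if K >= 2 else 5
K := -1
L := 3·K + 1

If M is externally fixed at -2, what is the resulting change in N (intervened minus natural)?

Intervening sets M = -2 and removes its equation (M := -L + 3·G + 1).
L = 3·K + 1  [with K=-1]  = -2
N = max(L, M) + 5  [with L=-2, M=-2]  = 3
Without intervention: L = 3·K + 1  [with K=-1]  = -2; G = -1 if K >= 2 else 5  [with K=-1]  = 5; M = -L + 3·G + 1  [with L=-2, G=5]  = 18; N = max(L, M) + 5  [with L=-2, M=18]  = 23.
Change = 3 − 23 = -20.

-20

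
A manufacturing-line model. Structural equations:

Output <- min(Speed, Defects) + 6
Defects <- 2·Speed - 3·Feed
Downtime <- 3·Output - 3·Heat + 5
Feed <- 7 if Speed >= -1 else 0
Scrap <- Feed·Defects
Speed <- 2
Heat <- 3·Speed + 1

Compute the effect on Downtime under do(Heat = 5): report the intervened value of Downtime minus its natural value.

6

The intervention breaks the incoming arrows to Heat: Heat <- 3·Speed + 1 no longer applies, and Heat = 5.
Feed = 7 if Speed >= -1 else 0  [with Speed=2]  = 7
Defects = 2·Speed - 3·Feed  [with Speed=2, Feed=7]  = -17
Output = min(Speed, Defects) + 6  [with Speed=2, Defects=-17]  = -11
Downtime = 3·Output - 3·Heat + 5  [with Output=-11, Heat=5]  = -43
Without intervention: Feed = 7 if Speed >= -1 else 0  [with Speed=2]  = 7; Heat = 3·Speed + 1  [with Speed=2]  = 7; Defects = 2·Speed - 3·Feed  [with Speed=2, Feed=7]  = -17; Output = min(Speed, Defects) + 6  [with Speed=2, Defects=-17]  = -11; Downtime = 3·Output - 3·Heat + 5  [with Output=-11, Heat=7]  = -49.
Change = -43 − (-49) = 6.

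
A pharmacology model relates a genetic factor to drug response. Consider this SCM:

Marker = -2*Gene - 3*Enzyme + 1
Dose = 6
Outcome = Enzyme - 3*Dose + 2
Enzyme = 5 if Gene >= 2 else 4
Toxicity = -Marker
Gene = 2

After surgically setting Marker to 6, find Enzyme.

5

Under do(Marker=6), the mechanism Marker = -2*Gene - 3*Enzyme + 1 is discarded; Marker is fixed at 6.
Since Enzyme is not a descendant of the intervened variable, it is unaffected.
Enzyme = 5 if Gene >= 2 else 4  [with Gene=2]  = 5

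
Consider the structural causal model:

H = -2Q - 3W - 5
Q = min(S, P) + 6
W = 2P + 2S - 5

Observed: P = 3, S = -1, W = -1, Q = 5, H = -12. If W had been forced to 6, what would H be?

-33

do(W=6) replaces the equation W = 2P + 2S - 5 with the constant W = 6.
Q = min(S, P) + 6  [with S=-1, P=3]  = 5
H = -2Q - 3W - 5  [with Q=5, W=6]  = -33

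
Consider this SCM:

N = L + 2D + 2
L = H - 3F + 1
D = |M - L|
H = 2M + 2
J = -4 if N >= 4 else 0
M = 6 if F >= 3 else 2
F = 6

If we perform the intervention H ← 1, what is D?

do(H=1) replaces the equation H = 2M + 2 with the constant H = 1.
M = 6 if F >= 3 else 2  [with F=6]  = 6
L = H - 3F + 1  [with H=1, F=6]  = -16
D = |M - L|  [with M=6, L=-16]  = 22

22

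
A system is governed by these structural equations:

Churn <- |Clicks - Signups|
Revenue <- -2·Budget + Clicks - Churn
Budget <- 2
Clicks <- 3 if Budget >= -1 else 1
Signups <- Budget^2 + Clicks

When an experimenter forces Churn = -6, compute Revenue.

Intervening sets Churn = -6 and removes its equation (Churn <- |Clicks - Signups|).
Clicks = 3 if Budget >= -1 else 1  [with Budget=2]  = 3
Revenue = -2·Budget + Clicks - Churn  [with Budget=2, Clicks=3, Churn=-6]  = 5

5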